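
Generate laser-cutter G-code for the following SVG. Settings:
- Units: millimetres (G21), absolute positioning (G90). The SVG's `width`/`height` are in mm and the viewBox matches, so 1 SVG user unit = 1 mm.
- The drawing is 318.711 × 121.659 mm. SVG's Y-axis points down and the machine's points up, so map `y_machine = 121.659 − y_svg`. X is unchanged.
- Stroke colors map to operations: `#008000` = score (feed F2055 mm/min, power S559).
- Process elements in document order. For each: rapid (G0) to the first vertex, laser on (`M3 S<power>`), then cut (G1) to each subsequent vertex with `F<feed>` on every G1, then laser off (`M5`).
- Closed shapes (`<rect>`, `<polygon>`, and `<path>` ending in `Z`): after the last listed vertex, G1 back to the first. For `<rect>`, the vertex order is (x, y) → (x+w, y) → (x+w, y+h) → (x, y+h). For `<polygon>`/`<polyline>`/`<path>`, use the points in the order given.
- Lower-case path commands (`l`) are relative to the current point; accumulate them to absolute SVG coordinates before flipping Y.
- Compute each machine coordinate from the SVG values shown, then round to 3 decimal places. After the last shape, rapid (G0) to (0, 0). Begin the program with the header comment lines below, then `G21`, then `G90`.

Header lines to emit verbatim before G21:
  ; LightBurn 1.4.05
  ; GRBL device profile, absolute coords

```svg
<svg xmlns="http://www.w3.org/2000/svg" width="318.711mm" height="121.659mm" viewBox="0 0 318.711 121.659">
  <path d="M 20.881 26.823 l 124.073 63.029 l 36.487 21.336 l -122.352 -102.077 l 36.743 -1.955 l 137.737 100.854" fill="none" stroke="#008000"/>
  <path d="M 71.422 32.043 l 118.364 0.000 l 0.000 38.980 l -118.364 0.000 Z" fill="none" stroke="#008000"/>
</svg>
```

viewBox `0 0 318.711 121.659` with mm width/height → 1 unit = 1 mm. Flip: y_m = 121.659 − y_svg.

**Shape 1** — `<path>` open polyline, stroke `#008000` → score (S559, F2055). Machine vertices: (20.881,94.836) → (144.954,31.807) → (181.441,10.471) → (59.089,112.548) → (95.832,114.503) → (233.569,13.649). Open path.

**Shape 2** — `<path>` rectangle, stroke `#008000` → score (S559, F2055). Machine vertices: (71.422,89.616) → (189.786,89.616) → (189.786,50.636) → (71.422,50.636) → (71.422,89.616). Closed: final G1 returns to the first vertex.

; LightBurn 1.4.05
; GRBL device profile, absolute coords
G21
G90
G0 X20.881 Y94.836
M3 S559
G1 X144.954 Y31.807 F2055
G1 X181.441 Y10.471 F2055
G1 X59.089 Y112.548 F2055
G1 X95.832 Y114.503 F2055
G1 X233.569 Y13.649 F2055
M5
G0 X71.422 Y89.616
M3 S559
G1 X189.786 Y89.616 F2055
G1 X189.786 Y50.636 F2055
G1 X71.422 Y50.636 F2055
G1 X71.422 Y89.616 F2055
M5
G0 X0.000 Y0.000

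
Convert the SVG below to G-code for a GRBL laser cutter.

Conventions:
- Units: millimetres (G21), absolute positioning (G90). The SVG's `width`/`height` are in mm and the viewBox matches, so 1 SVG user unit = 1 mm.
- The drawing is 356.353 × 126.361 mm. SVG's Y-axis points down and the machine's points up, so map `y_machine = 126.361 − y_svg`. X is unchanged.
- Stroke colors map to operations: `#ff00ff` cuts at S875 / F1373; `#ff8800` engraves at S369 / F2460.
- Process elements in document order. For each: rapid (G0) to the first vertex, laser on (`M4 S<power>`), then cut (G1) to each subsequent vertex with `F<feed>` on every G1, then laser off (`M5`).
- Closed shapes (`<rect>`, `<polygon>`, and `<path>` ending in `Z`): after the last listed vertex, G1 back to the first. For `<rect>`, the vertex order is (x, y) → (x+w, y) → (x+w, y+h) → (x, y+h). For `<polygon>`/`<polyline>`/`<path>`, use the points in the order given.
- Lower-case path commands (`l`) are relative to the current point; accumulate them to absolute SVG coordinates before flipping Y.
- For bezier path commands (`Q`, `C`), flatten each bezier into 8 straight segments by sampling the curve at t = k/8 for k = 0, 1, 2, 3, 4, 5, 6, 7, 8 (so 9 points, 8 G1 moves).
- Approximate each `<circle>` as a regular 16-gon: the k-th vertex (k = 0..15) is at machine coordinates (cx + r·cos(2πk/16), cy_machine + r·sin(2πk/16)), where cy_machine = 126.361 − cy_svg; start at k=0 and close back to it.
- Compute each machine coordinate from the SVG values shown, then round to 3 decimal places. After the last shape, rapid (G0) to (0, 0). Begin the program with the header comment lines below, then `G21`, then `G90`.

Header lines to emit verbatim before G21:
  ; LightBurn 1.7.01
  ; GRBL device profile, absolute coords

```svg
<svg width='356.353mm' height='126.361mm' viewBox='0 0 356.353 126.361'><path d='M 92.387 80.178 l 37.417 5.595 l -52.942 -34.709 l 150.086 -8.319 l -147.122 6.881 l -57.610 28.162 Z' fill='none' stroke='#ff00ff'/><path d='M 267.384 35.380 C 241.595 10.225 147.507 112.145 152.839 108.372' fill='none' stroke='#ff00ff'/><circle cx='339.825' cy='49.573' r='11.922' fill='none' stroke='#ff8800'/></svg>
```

; LightBurn 1.7.01
; GRBL device profile, absolute coords
G21
G90
G0 X92.387 Y46.183
M4 S875
G1 X129.804 Y40.588 F1373
G1 X76.862 Y75.297 F1373
G1 X226.948 Y83.616 F1373
G1 X79.826 Y76.735 F1373
G1 X22.216 Y48.573 F1373
G1 X92.387 Y46.183 F1373
M5
G0 X267.384 Y90.981
M4 S875
G1 X254.839 Y94.912 F1373
G1 X237.857 Y89.658 F1373
G1 X218.402 Y77.945 F1373
G1 X198.441 Y62.503 F1373
G1 X179.939 Y46.059 F1373
G1 X164.861 Y31.340 F1373
G1 X155.172 Y21.074 F1373
G1 X152.839 Y17.989 F1373
M5
G0 X351.747 Y76.788
M4 S369
G1 X350.839 Y81.350 F2460
G1 X348.255 Y85.218 F2460
G1 X344.387 Y87.802 F2460
G1 X339.825 Y88.710 F2460
G1 X335.263 Y87.802 F2460
G1 X331.395 Y85.218 F2460
G1 X328.811 Y81.350 F2460
G1 X327.903 Y76.788 F2460
G1 X328.811 Y72.226 F2460
G1 X331.395 Y68.358 F2460
G1 X335.263 Y65.774 F2460
G1 X339.825 Y64.866 F2460
G1 X344.387 Y65.774 F2460
G1 X348.255 Y68.358 F2460
G1 X350.839 Y72.226 F2460
G1 X351.747 Y76.788 F2460
M5
G0 X0.000 Y0.000

1 u = 1 mm; y_m = 126.361 − y.

[1] `<path>` closed polygon, #ff00ff→cut S875 F1373: (92.387,46.183) → (129.804,40.588) → (76.862,75.297) → (226.948,83.616) → (79.826,76.735) → (22.216,48.573) → (92.387,46.183) (closed)

[2] `<path>` cubic bezier, #ff00ff→cut S875 F1373: (267.384,90.981) → (254.839,94.912) → (237.857,89.658) → (218.402,77.945) → (198.441,62.503) → (179.939,46.059) → (164.861,31.340) → (155.172,21.074) → (152.839,17.989)

[3] `<circle>` circle, #ff8800→engrave S369 F2460: (351.747,76.788) → (350.839,81.350) → (348.255,85.218) → (344.387,87.802) → (339.825,88.710) → (335.263,87.802) → (331.395,85.218) → (328.811,81.350) → (327.903,76.788) → (328.811,72.226) → (331.395,68.358) → (335.263,65.774) → (339.825,64.866) → (344.387,65.774) → (348.255,68.358) → (350.839,72.226) → (351.747,76.788) (closed)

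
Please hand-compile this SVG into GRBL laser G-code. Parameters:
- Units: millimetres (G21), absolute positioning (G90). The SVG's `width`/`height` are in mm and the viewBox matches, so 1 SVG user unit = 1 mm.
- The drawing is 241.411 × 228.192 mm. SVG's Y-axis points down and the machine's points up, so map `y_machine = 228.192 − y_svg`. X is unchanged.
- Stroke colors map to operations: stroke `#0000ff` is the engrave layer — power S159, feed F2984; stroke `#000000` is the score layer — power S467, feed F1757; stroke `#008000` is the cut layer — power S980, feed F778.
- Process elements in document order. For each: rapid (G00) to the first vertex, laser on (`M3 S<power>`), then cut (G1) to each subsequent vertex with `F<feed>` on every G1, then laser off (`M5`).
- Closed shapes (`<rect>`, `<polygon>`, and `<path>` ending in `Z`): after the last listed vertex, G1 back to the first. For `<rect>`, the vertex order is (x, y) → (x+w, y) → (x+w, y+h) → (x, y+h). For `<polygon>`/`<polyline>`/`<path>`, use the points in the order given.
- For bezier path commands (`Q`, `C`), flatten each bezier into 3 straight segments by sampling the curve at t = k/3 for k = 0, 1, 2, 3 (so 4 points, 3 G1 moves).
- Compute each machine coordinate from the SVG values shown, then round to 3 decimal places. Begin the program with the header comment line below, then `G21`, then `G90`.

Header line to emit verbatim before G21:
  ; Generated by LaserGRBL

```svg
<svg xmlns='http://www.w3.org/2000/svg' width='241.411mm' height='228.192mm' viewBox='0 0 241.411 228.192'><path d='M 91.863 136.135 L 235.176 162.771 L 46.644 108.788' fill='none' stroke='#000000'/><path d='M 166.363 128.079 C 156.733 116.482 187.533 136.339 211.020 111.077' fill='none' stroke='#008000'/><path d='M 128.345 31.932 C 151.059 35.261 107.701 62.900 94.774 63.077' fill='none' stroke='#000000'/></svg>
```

; Generated by LaserGRBL
G21
G90
G00 X91.863 Y92.057
M3 S467
G1 X235.176 Y65.421 F1757
G1 X46.644 Y119.404 F1757
M5
G00 X166.363 Y100.113
M3 S980
G1 X168.441 Y104.061 F778
G1 X186.864 Y104.057 F778
G1 X211.020 Y117.115 F778
M5
G00 X128.345 Y196.260
M3 S467
G1 X132.609 Y186.745 F1757
G1 X114.270 Y172.529 F1757
G1 X94.774 Y165.115 F1757
M5

1 u = 1 mm; y_m = 228.192 − y.

[1] `<path>` open polyline, #000000→score S467 F1757: (91.863,92.057) → (235.176,65.421) → (46.644,119.404)

[2] `<path>` cubic bezier, #008000→cut S980 F778: (166.363,100.113) → (168.441,104.061) → (186.864,104.057) → (211.020,117.115)

[3] `<path>` cubic bezier, #000000→score S467 F1757: (128.345,196.260) → (132.609,186.745) → (114.270,172.529) → (94.774,165.115)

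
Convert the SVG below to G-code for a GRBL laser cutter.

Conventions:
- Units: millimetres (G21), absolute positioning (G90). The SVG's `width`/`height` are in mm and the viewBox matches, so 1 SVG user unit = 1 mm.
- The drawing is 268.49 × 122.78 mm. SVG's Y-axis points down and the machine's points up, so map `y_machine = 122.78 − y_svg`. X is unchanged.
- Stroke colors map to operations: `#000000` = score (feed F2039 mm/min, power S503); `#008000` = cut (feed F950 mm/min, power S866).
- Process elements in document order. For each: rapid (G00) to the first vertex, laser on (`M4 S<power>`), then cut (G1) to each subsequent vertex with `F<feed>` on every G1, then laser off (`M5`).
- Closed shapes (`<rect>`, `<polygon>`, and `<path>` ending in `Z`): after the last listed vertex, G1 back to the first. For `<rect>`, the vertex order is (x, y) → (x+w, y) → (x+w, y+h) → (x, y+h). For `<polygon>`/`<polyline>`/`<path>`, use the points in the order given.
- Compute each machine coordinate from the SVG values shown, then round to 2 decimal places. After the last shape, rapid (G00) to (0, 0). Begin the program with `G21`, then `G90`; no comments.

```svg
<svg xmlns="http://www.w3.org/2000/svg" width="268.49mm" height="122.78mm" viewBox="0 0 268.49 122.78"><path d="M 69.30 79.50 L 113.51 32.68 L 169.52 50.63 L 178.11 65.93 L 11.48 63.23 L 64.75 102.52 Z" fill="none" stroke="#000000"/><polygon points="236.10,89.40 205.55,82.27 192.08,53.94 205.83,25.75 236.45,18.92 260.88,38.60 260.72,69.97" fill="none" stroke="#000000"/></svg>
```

G21
G90
G00 X69.30 Y43.28
M4 S503
G1 X113.51 Y90.10 F2039
G1 X169.52 Y72.15 F2039
G1 X178.11 Y56.85 F2039
G1 X11.48 Y59.55 F2039
G1 X64.75 Y20.26 F2039
G1 X69.30 Y43.28 F2039
M5
G00 X236.10 Y33.38
M4 S503
G1 X205.55 Y40.51 F2039
G1 X192.08 Y68.84 F2039
G1 X205.83 Y97.03 F2039
G1 X236.45 Y103.86 F2039
G1 X260.88 Y84.18 F2039
G1 X260.72 Y52.81 F2039
G1 X236.10 Y33.38 F2039
M5
G00 X0.00 Y0.00

viewBox `0 0 268.49 122.78` with mm width/height → 1 unit = 1 mm. Flip: y_m = 122.78 − y_svg.

**Shape 1** — `<path>` closed polygon, stroke `#000000` → score (S503, F2039). Machine vertices: (69.30,43.28) → (113.51,90.10) → (169.52,72.15) → (178.11,56.85) → (11.48,59.55) → (64.75,20.26) → (69.30,43.28). Closed: final G1 returns to the first vertex.

**Shape 2** — `<polygon>` regular polygon, stroke `#000000` → score (S503, F2039). Machine vertices: (236.10,33.38) → (205.55,40.51) → (192.08,68.84) → (205.83,97.03) → (236.45,103.86) → (260.88,84.18) → (260.72,52.81) → (236.10,33.38). Closed: final G1 returns to the first vertex.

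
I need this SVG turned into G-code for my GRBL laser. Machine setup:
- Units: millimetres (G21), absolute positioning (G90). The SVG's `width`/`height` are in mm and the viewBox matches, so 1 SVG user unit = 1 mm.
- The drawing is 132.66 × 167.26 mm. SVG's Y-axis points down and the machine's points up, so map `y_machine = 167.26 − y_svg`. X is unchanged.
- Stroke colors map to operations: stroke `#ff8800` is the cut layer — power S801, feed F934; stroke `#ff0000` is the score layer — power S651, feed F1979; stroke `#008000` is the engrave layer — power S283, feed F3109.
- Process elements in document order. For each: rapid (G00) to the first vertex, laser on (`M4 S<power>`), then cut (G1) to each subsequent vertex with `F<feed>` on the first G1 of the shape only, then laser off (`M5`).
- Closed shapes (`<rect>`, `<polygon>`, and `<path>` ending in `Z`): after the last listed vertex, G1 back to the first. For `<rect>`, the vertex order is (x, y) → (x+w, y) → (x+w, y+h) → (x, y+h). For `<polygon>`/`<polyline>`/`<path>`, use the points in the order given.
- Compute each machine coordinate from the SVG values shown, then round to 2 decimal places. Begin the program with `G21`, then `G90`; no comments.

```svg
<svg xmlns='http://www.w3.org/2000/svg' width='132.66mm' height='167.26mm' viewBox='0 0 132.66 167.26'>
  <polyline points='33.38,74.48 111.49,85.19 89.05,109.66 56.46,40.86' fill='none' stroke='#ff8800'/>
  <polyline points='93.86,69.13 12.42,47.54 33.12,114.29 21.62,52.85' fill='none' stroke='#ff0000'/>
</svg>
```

G21
G90
G00 X33.38 Y92.78
M4 S801
G1 X111.49 Y82.07 F934
G1 X89.05 Y57.60
G1 X56.46 Y126.40
M5
G00 X93.86 Y98.13
M4 S651
G1 X12.42 Y119.72 F1979
G1 X33.12 Y52.97
G1 X21.62 Y114.41
M5

viewBox `0 0 132.66 167.26` with mm width/height → 1 unit = 1 mm. Flip: y_m = 167.26 − y_svg.

**Shape 1** — `<polyline>` open polyline, stroke `#ff8800` → cut (S801, F934). Machine vertices: (33.38,92.78) → (111.49,82.07) → (89.05,57.60) → (56.46,126.40). Open path.

**Shape 2** — `<polyline>` open polyline, stroke `#ff0000` → score (S651, F1979). Machine vertices: (93.86,98.13) → (12.42,119.72) → (33.12,52.97) → (21.62,114.41). Open path.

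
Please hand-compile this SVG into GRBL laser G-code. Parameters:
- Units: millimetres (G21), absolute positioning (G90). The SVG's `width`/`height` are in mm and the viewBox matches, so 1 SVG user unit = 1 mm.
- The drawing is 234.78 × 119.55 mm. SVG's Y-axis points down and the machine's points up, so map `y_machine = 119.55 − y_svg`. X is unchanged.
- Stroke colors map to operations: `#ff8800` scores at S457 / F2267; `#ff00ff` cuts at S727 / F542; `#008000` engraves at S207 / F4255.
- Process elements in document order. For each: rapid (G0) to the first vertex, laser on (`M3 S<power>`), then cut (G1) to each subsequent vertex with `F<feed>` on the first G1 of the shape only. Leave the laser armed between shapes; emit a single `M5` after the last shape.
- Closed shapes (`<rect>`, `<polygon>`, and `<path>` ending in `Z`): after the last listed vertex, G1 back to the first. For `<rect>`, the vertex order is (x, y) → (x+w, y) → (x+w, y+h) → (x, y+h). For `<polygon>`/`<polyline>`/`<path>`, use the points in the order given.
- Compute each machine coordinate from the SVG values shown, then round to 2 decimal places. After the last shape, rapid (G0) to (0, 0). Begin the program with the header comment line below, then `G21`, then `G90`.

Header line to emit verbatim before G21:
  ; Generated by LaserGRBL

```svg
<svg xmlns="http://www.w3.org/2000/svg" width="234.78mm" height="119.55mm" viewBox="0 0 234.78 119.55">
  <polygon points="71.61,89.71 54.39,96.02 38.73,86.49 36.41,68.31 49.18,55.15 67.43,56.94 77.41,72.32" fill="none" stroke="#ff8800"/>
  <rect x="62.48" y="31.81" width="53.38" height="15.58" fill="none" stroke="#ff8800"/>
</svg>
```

; Generated by LaserGRBL
G21
G90
G0 X71.61 Y29.84
M3 S457
G1 X54.39 Y23.53 F2267
G1 X38.73 Y33.06
G1 X36.41 Y51.24
G1 X49.18 Y64.40
G1 X67.43 Y62.61
G1 X77.41 Y47.23
G1 X71.61 Y29.84
G0 X62.48 Y87.74
M3 S457
G1 X115.86 Y87.74 F2267
G1 X115.86 Y72.16
G1 X62.48 Y72.16
G1 X62.48 Y87.74
M5
G0 X0.00 Y0.00

Since the viewBox matches the mm dimensions, user units are millimetres directly. The only transform is the Y-flip y_m = 119.55 − y_svg.

Shape 1 is a regular polygon drawn with `<polygon>`. Its stroke #ff8800 means score at S457, F2267. After flipping Y the toolpath is (71.61,29.84) → (54.39,23.53) → (38.73,33.06) → (36.41,51.24) → (49.18,64.40) → (67.43,62.61) → (77.41,47.23) → (71.61,29.84), returning to the start.

Shape 2 is a rectangle drawn with `<rect>`. Its stroke #ff8800 means score at S457, F2267. After flipping Y the toolpath is (62.48,87.74) → (115.86,87.74) → (115.86,72.16) → (62.48,72.16) → (62.48,87.74), returning to the start.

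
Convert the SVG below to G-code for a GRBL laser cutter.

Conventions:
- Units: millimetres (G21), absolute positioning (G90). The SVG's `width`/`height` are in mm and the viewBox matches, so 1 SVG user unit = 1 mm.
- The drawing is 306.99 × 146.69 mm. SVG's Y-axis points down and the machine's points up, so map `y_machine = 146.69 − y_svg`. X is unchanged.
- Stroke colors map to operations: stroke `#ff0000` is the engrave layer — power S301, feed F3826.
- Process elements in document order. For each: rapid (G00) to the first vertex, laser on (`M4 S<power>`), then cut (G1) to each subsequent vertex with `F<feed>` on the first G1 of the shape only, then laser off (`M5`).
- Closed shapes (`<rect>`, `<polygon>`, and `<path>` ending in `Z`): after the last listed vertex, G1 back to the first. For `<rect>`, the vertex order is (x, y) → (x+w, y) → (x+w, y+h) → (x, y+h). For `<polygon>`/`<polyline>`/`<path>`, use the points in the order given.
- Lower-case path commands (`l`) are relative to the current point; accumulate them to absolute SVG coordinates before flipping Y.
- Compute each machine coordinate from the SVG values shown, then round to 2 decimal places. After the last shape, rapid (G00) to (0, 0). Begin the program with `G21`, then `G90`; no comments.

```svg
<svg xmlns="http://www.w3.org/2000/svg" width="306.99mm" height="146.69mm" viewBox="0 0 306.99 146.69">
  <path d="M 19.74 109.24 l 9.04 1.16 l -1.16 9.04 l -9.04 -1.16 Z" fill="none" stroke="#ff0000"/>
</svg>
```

G21
G90
G00 X19.74 Y37.45
M4 S301
G1 X28.78 Y36.29 F3826
G1 X27.62 Y27.25
G1 X18.58 Y28.41
G1 X19.74 Y37.45
M5
G00 X0.00 Y0.00

viewBox `0 0 306.99 146.69` with mm width/height → 1 unit = 1 mm. Flip: y_m = 146.69 − y_svg.

**Shape 1** — `<path>` regular polygon, stroke `#ff0000` → engrave (S301, F3826). Machine vertices: (19.74,37.45) → (28.78,36.29) → (27.62,27.25) → (18.58,28.41) → (19.74,37.45). Closed: final G1 returns to the first vertex.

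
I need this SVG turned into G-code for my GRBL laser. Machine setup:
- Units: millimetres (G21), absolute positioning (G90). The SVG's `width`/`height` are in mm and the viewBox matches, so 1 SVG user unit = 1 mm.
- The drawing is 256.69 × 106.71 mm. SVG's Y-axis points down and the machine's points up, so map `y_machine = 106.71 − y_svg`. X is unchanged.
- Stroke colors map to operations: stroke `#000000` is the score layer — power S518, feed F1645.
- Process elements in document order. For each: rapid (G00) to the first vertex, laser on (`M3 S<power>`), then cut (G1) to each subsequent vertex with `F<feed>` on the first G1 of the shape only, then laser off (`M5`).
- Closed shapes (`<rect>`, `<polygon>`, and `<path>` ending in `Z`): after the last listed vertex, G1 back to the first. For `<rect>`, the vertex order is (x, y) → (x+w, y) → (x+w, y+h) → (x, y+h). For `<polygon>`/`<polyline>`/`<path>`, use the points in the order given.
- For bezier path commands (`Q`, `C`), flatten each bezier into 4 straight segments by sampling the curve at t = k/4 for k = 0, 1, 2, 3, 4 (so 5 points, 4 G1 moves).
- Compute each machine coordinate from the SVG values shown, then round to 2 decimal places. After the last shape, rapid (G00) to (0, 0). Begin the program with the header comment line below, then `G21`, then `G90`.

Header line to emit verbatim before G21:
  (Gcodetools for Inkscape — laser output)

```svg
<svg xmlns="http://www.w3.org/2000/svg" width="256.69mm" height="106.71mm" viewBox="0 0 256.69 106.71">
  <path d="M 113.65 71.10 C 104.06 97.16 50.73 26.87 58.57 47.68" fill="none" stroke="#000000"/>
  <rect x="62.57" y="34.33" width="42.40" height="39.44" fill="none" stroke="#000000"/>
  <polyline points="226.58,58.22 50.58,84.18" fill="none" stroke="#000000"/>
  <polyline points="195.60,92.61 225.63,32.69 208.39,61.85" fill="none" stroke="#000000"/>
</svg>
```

viewBox `0 0 256.69 106.71` with mm width/height → 1 unit = 1 mm. Flip: y_m = 106.71 − y_svg.

**Shape 1** — `<path>` cubic bezier, stroke `#000000` → score (S518, F1645). Control points (SVG): P0=(113.65,71.10), P1=(104.06,97.16), P2=(50.73,26.87), P3=(58.57,47.68); sampled at t=k/4. Machine vertices: (113.65,35.61) → (99.90,31.20) → (79.57,45.35) → (62.52,60.49) → (58.57,59.03). Open path.

**Shape 2** — `<rect>` rectangle, stroke `#000000` → score (S518, F1645). Machine vertices: (62.57,72.38) → (104.97,72.38) → (104.97,32.94) → (62.57,32.94) → (62.57,72.38). Closed: final G1 returns to the first vertex.

**Shape 3** — `<polyline>` line segment, stroke `#000000` → score (S518, F1645). Machine vertices: (226.58,48.49) → (50.58,22.53). Open path.

**Shape 4** — `<polyline>` open polyline, stroke `#000000` → score (S518, F1645). Machine vertices: (195.60,14.10) → (225.63,74.02) → (208.39,44.86). Open path.

(Gcodetools for Inkscape — laser output)
G21
G90
G00 X113.65 Y35.61
M3 S518
G1 X99.90 Y31.20 F1645
G1 X79.57 Y45.35
G1 X62.52 Y60.49
G1 X58.57 Y59.03
M5
G00 X62.57 Y72.38
M3 S518
G1 X104.97 Y72.38 F1645
G1 X104.97 Y32.94
G1 X62.57 Y32.94
G1 X62.57 Y72.38
M5
G00 X226.58 Y48.49
M3 S518
G1 X50.58 Y22.53 F1645
M5
G00 X195.60 Y14.10
M3 S518
G1 X225.63 Y74.02 F1645
G1 X208.39 Y44.86
M5
G00 X0.00 Y0.00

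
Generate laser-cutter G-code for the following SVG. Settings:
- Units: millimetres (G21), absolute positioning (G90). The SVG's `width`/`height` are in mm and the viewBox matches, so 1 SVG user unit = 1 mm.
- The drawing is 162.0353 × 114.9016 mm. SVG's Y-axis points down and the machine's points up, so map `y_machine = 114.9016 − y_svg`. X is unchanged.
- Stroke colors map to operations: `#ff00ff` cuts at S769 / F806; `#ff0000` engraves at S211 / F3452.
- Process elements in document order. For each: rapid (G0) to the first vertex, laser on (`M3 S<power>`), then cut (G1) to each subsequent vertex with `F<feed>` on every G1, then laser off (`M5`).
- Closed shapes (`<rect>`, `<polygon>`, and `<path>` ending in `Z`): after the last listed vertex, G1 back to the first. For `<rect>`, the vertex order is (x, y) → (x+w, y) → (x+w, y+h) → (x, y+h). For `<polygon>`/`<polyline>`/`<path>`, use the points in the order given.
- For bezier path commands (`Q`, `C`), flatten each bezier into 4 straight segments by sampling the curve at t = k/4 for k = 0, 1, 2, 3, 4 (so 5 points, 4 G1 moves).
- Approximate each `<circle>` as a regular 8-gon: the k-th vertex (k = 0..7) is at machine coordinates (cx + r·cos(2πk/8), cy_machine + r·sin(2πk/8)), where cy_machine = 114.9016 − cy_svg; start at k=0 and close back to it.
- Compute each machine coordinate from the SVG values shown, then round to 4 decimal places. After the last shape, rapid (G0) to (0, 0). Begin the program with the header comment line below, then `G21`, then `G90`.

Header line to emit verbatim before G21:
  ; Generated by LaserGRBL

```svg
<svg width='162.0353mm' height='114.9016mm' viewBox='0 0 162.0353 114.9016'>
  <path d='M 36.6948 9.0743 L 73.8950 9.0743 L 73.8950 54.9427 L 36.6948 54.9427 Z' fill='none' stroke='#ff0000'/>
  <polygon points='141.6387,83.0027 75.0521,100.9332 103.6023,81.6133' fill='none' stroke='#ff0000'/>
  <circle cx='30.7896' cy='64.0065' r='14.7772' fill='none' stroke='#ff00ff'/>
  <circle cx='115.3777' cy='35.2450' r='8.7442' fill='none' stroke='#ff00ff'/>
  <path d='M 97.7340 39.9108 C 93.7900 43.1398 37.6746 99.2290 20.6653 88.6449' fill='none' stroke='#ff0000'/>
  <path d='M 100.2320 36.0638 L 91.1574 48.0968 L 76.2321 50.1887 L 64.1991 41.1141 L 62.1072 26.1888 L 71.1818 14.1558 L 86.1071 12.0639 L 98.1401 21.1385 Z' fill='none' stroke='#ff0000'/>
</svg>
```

; Generated by LaserGRBL
G21
G90
G0 X36.6948 Y105.8273
M3 S211
G1 X73.8950 Y105.8273 F3452
G1 X73.8950 Y59.9589 F3452
G1 X36.6948 Y59.9589 F3452
G1 X36.6948 Y105.8273 F3452
M5
G0 X141.6387 Y31.8989
M3 S211
G1 X75.0521 Y13.9684 F3452
G1 X103.6023 Y33.2883 F3452
G1 X141.6387 Y31.8989 F3452
M5
G0 X45.5668 Y50.8951
M3 S769
G1 X41.2387 Y61.3442 F806
G1 X30.7896 Y65.6723 F806
G1 X20.3405 Y61.3442 F806
G1 X16.0124 Y50.8951 F806
G1 X20.3405 Y40.4460 F806
G1 X30.7896 Y36.1179 F806
G1 X41.2387 Y40.4460 F806
G1 X45.5668 Y50.8951 F806
M5
G0 X124.1219 Y79.6566
M3 S769
G1 X121.5608 Y85.8397 F806
G1 X115.3777 Y88.4008 F806
G1 X109.1946 Y85.8397 F806
G1 X106.6335 Y79.6566 F806
G1 X109.1946 Y73.4735 F806
G1 X115.3777 Y70.9124 F806
G1 X121.5608 Y73.4735 F806
G1 X124.1219 Y79.6566 F806
M5
G0 X97.7340 Y74.9908
M3 S211
G1 X86.4201 Y64.5255 F3452
G1 X64.0991 Y45.4438 F3452
G1 X39.3285 Y28.9522 F3452
G1 X20.6653 Y26.2567 F3452
M5
G0 X100.2320 Y78.8378
M3 S211
G1 X91.1574 Y66.8048 F3452
G1 X76.2321 Y64.7129 F3452
G1 X64.1991 Y73.7875 F3452
G1 X62.1072 Y88.7128 F3452
G1 X71.1818 Y100.7458 F3452
G1 X86.1071 Y102.8377 F3452
G1 X98.1401 Y93.7631 F3452
G1 X100.2320 Y78.8378 F3452
M5
G0 X0.0000 Y0.0000

Since the viewBox matches the mm dimensions, user units are millimetres directly. The only transform is the Y-flip y_m = 114.9016 − y_svg.

Shape 1 is a rectangle drawn with `<path>`. Its stroke #ff0000 means engrave at S211, F3452. After flipping Y the toolpath is (36.6948,105.8273) → (73.8950,105.8273) → (73.8950,59.9589) → (36.6948,59.9589) → (36.6948,105.8273), returning to the start.

Shape 2 is a closed polygon drawn with `<polygon>`. Its stroke #ff0000 means engrave at S211, F3452. After flipping Y the toolpath is (141.6387,31.8989) → (75.0521,13.9684) → (103.6023,33.2883) → (141.6387,31.8989), returning to the start.

Shape 3 is a circle drawn with `<circle>`. Its stroke #ff00ff means cut at S769, F806. After flipping Y the toolpath is (45.5668,50.8951) → (41.2387,61.3442) → (30.7896,65.6723) → (20.3405,61.3442) → (16.0124,50.8951) → (20.3405,40.4460) → (30.7896,36.1179) → (41.2387,40.4460) → (45.5668,50.8951), returning to the start.

Shape 4 is a circle drawn with `<circle>`. Its stroke #ff00ff means cut at S769, F806. After flipping Y the toolpath is (124.1219,79.6566) → (121.5608,85.8397) → (115.3777,88.4008) → (109.1946,85.8397) → (106.6335,79.6566) → (109.1946,73.4735) → (115.3777,70.9124) → (121.5608,73.4735) → (124.1219,79.6566), returning to the start.

Shape 5 is a cubic bezier drawn with `<path>`. Its stroke #ff0000 means engrave at S211, F3452. After flipping Y the toolpath is (97.7340,74.9908) → (86.4201,64.5255) → (64.0991,45.4438) → (39.3285,28.9522) → (20.6653,26.2567).

Shape 6 is a regular polygon drawn with `<path>`. Its stroke #ff0000 means engrave at S211, F3452. After flipping Y the toolpath is (100.2320,78.8378) → (91.1574,66.8048) → (76.2321,64.7129) → (64.1991,73.7875) → (62.1072,88.7128) → (71.1818,100.7458) → (86.1071,102.8377) → (98.1401,93.7631) → (100.2320,78.8378), returning to the start.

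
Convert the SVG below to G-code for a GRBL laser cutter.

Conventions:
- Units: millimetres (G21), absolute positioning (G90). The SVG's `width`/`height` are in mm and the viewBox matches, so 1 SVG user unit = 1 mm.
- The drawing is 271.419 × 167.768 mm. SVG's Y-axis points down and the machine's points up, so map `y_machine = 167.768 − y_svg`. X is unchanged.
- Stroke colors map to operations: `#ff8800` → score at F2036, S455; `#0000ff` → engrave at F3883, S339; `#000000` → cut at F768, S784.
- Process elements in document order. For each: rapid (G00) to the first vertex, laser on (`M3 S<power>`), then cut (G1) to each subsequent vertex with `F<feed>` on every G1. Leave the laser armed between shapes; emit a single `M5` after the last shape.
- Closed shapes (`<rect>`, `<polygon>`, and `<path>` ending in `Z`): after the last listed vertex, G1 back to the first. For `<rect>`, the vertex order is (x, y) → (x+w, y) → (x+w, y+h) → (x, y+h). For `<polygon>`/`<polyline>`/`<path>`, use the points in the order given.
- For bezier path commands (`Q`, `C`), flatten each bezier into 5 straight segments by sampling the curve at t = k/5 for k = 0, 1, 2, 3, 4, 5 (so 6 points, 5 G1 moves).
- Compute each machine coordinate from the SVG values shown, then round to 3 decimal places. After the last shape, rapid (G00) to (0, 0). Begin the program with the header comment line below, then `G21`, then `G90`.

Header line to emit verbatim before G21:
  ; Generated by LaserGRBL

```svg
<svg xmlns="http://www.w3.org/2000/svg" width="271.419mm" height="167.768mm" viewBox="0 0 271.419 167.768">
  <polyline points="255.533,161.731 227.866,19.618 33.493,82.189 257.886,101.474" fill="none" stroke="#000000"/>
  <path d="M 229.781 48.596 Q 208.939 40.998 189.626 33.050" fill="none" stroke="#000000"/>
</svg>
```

; Generated by LaserGRBL
G21
G90
G00 X255.533 Y6.037
M3 S784
G1 X227.866 Y148.150 F768
G1 X33.493 Y85.579 F768
G1 X257.886 Y66.294 F768
G00 X229.781 Y119.172
M3 S784
G1 X221.505 Y122.225 F768
G1 X213.352 Y125.306 F768
G1 X205.321 Y128.416 F768
G1 X197.412 Y131.553 F768
G1 X189.626 Y134.718 F768
M5
G00 X0.000 Y0.000

1 u = 1 mm; y_m = 167.768 − y.

[1] `<polyline>` open polyline, #000000→cut S784 F768: (255.533,6.037) → (227.866,148.150) → (33.493,85.579) → (257.886,66.294)

[2] `<path>` quadratic bezier, #000000→cut S784 F768: (229.781,119.172) → (221.505,122.225) → (213.352,125.306) → (205.321,128.416) → (197.412,131.553) → (189.626,134.718)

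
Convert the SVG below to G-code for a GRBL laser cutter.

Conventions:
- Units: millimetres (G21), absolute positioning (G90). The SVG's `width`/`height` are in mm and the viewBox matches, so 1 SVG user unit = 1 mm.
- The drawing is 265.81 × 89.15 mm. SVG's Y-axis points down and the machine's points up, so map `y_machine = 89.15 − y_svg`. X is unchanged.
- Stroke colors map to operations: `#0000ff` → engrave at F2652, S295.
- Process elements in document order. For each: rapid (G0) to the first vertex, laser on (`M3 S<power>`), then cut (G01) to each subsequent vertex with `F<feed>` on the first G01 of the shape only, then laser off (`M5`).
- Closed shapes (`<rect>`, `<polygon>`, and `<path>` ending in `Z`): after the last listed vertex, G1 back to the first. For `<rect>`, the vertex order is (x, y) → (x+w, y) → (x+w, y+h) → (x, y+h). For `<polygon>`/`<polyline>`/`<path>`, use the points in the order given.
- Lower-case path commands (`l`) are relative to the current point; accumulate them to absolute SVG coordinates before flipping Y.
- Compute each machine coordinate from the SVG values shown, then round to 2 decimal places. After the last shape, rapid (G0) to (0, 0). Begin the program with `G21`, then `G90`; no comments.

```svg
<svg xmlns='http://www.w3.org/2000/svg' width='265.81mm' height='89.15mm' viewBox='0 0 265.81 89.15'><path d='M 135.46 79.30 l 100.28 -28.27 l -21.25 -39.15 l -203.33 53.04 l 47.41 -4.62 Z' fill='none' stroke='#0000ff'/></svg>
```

viewBox `0 0 265.81 89.15` with mm width/height → 1 unit = 1 mm. Flip: y_m = 89.15 − y_svg.

**Shape 1** — `<path>` closed polygon, stroke `#0000ff` → engrave (S295, F2652). Machine vertices: (135.46,9.85) → (235.74,38.12) → (214.49,77.27) → (11.16,24.23) → (58.57,28.85) → (135.46,9.85). Closed: final G1 returns to the first vertex.

G21
G90
G0 X135.46 Y9.85
M3 S295
G01 X235.74 Y38.12 F2652
G01 X214.49 Y77.27
G01 X11.16 Y24.23
G01 X58.57 Y28.85
G01 X135.46 Y9.85
M5
G0 X0.00 Y0.00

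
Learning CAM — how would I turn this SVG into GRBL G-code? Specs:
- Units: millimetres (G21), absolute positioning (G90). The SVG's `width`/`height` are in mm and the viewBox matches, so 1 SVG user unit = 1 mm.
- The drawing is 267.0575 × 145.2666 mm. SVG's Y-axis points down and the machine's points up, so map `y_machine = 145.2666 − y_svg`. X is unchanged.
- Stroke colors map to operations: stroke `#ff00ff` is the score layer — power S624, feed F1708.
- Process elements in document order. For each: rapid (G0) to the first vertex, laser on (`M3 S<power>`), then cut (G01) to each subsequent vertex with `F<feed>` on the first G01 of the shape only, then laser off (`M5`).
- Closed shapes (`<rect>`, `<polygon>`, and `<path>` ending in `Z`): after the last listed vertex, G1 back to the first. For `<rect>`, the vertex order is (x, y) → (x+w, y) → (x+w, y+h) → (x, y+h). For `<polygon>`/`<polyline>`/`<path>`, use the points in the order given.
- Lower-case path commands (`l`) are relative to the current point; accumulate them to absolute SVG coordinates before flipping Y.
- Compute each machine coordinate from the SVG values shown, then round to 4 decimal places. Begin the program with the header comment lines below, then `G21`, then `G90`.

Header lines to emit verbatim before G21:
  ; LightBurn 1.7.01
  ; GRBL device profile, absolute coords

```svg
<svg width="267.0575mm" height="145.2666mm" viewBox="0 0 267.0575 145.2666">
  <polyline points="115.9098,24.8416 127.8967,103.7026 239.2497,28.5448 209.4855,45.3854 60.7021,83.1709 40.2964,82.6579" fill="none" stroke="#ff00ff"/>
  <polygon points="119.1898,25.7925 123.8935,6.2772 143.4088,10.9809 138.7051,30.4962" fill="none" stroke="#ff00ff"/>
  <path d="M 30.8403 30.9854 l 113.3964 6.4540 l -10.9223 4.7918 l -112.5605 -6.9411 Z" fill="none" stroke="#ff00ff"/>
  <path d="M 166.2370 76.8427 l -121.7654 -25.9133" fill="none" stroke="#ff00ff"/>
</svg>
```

Since the viewBox matches the mm dimensions, user units are millimetres directly. The only transform is the Y-flip y_m = 145.2666 − y_svg.

Shape 1 is a open polyline drawn with `<polyline>`. Its stroke #ff00ff means score at S624, F1708. After flipping Y the toolpath is (115.9098,120.4250) → (127.8967,41.5640) → (239.2497,116.7218) → (209.4855,99.8812) → (60.7021,62.0957) → (40.2964,62.6087).

Shape 2 is a regular polygon drawn with `<polygon>`. Its stroke #ff00ff means score at S624, F1708. After flipping Y the toolpath is (119.1898,119.4741) → (123.8935,138.9894) → (143.4088,134.2857) → (138.7051,114.7704) → (119.1898,119.4741), returning to the start.

Shape 3 is a closed polygon drawn with `<path>`. Its stroke #ff00ff means score at S624, F1708. After flipping Y the toolpath is (30.8403,114.2812) → (144.2367,107.8272) → (133.3144,103.0354) → (20.7539,109.9765) → (30.8403,114.2812), returning to the start.

Shape 4 is a line segment drawn with `<path>`. Its stroke #ff00ff means score at S624, F1708. After flipping Y the toolpath is (166.2370,68.4239) → (44.4716,94.3372).

; LightBurn 1.7.01
; GRBL device profile, absolute coords
G21
G90
G0 X115.9098 Y120.4250
M3 S624
G01 X127.8967 Y41.5640 F1708
G01 X239.2497 Y116.7218
G01 X209.4855 Y99.8812
G01 X60.7021 Y62.0957
G01 X40.2964 Y62.6087
M5
G0 X119.1898 Y119.4741
M3 S624
G01 X123.8935 Y138.9894 F1708
G01 X143.4088 Y134.2857
G01 X138.7051 Y114.7704
G01 X119.1898 Y119.4741
M5
G0 X30.8403 Y114.2812
M3 S624
G01 X144.2367 Y107.8272 F1708
G01 X133.3144 Y103.0354
G01 X20.7539 Y109.9765
G01 X30.8403 Y114.2812
M5
G0 X166.2370 Y68.4239
M3 S624
G01 X44.4716 Y94.3372 F1708
M5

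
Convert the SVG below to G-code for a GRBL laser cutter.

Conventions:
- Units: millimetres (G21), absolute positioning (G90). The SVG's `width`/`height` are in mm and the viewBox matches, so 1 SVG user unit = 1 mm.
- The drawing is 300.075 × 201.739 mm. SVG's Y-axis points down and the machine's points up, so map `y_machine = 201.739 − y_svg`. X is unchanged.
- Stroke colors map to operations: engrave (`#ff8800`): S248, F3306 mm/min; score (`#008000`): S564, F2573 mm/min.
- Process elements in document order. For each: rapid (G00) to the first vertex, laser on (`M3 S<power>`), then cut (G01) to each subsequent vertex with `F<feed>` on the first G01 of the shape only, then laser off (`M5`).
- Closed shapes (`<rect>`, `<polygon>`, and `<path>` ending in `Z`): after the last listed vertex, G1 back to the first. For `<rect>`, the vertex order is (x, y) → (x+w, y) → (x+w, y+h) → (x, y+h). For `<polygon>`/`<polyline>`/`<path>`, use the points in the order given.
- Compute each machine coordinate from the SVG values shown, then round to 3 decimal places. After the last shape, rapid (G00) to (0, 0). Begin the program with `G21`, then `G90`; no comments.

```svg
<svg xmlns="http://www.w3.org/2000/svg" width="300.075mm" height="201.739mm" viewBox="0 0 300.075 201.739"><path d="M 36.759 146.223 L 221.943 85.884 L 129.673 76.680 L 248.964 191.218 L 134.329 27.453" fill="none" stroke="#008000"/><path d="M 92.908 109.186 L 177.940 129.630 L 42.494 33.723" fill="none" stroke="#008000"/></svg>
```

G21
G90
G00 X36.759 Y55.516
M3 S564
G01 X221.943 Y115.855 F2573
G01 X129.673 Y125.059
G01 X248.964 Y10.521
G01 X134.329 Y174.286
M5
G00 X92.908 Y92.553
M3 S564
G01 X177.940 Y72.109 F2573
G01 X42.494 Y168.016
M5
G00 X0.000 Y0.000

viewBox `0 0 300.075 201.739` with mm width/height → 1 unit = 1 mm. Flip: y_m = 201.739 − y_svg.

**Shape 1** — `<path>` open polyline, stroke `#008000` → score (S564, F2573). Machine vertices: (36.759,55.516) → (221.943,115.855) → (129.673,125.059) → (248.964,10.521) → (134.329,174.286). Open path.

**Shape 2** — `<path>` open polyline, stroke `#008000` → score (S564, F2573). Machine vertices: (92.908,92.553) → (177.940,72.109) → (42.494,168.016). Open path.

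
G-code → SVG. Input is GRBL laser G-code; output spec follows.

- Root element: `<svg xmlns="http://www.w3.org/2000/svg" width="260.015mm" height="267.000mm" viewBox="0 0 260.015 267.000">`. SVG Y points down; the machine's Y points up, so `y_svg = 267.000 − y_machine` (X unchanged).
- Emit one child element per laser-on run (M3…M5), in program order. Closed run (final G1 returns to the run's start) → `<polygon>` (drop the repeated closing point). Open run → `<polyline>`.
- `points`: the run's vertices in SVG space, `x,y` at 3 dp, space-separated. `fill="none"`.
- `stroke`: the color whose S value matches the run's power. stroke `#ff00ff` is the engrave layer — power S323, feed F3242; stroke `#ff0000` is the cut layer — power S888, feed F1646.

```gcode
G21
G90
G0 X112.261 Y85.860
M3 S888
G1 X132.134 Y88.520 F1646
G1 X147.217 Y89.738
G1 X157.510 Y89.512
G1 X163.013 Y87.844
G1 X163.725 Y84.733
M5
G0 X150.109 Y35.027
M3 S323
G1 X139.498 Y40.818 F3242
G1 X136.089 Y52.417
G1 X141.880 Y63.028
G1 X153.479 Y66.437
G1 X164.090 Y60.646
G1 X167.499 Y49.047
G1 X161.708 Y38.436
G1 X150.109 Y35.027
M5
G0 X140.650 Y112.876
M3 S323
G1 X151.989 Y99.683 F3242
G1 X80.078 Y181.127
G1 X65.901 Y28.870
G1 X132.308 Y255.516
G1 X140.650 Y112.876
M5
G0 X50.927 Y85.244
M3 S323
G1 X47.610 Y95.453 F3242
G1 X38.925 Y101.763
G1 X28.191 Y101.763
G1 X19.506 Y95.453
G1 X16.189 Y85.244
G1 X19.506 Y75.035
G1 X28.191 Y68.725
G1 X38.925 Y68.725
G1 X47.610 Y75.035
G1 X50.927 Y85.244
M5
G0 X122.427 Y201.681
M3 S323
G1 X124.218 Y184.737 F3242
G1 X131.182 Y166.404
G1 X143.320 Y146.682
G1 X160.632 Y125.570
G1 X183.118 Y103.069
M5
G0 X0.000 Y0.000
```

y_svg = 267.000 − y_m.

[1] S888→`#ff0000` (cut); open run; points: 112.261,181.140 132.134,178.480 147.217,177.262 157.510,177.488 163.013,179.156 163.725,182.267

[2] S323→`#ff00ff` (engrave); closed run; points: 150.109,231.973 139.498,226.182 136.089,214.583 141.880,203.972 153.479,200.563 164.090,206.354 167.499,217.953 161.708,228.564

[3] S323→`#ff00ff` (engrave); closed run; points: 140.650,154.124 151.989,167.317 80.078,85.873 65.901,238.130 132.308,11.484

[4] S323→`#ff00ff` (engrave); closed run; points: 50.927,181.756 47.610,171.547 38.925,165.237 28.191,165.237 19.506,171.547 16.189,181.756 19.506,191.965 28.191,198.275 38.925,198.275 47.610,191.965

[5] S323→`#ff00ff` (engrave); open run; points: 122.427,65.319 124.218,82.263 131.182,100.596 143.320,120.318 160.632,141.430 183.118,163.931

<svg xmlns="http://www.w3.org/2000/svg" width="260.015mm" height="267.000mm" viewBox="0 0 260.015 267.000">
  <polyline points="112.261,181.140 132.134,178.480 147.217,177.262 157.510,177.488 163.013,179.156 163.725,182.267" fill="none" stroke="#ff0000"/>
  <polygon points="150.109,231.973 139.498,226.182 136.089,214.583 141.880,203.972 153.479,200.563 164.090,206.354 167.499,217.953 161.708,228.564" fill="none" stroke="#ff00ff"/>
  <polygon points="140.650,154.124 151.989,167.317 80.078,85.873 65.901,238.130 132.308,11.484" fill="none" stroke="#ff00ff"/>
  <polygon points="50.927,181.756 47.610,171.547 38.925,165.237 28.191,165.237 19.506,171.547 16.189,181.756 19.506,191.965 28.191,198.275 38.925,198.275 47.610,191.965" fill="none" stroke="#ff00ff"/>
  <polyline points="122.427,65.319 124.218,82.263 131.182,100.596 143.320,120.318 160.632,141.430 183.118,163.931" fill="none" stroke="#ff00ff"/>
</svg>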